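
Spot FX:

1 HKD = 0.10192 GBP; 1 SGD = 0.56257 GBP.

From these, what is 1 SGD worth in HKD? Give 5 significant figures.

SGD/HKD = 5.5197

1 SGD × 0.56257 = 0.56257 GBP
0.56257 GBP ÷ 0.10192 = 5.51972 HKD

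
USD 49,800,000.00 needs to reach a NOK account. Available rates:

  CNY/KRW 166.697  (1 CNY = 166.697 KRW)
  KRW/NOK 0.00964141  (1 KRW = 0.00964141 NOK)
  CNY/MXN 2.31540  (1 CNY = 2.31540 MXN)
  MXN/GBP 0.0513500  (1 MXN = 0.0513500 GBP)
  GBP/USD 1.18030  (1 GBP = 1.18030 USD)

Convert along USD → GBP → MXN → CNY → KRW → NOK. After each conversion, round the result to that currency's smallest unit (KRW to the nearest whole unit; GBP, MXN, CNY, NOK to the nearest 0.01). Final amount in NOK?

USD 49,800,000.00 ÷ 1.18030 = GBP 42,192,662.88
GBP 42,192,662.88 ÷ 0.0513500 = MXN 821,668,215.77
MXN 821,668,215.77 ÷ 2.31540 = CNY 354,870,957.83
CNY 354,870,957.83 × 166.697 = KRW 59,155,924,057
KRW 59,155,924,057 × 0.00964141 = NOK 570,346,517.76

NOK 570,346,517.76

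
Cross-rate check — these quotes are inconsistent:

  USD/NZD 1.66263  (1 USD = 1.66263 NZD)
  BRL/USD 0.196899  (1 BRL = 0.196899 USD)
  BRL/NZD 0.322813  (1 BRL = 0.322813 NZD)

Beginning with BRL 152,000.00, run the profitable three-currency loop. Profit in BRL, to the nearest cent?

Profit: BRL 2,145.80

Profitable loop is BRL → USD → NZD → BRL:
BRL 152,000.00 × 0.196899 = USD 29,928.65
USD 29,928.65 × 1.66263 = NZD 49,760.27
NZD 49,760.27 ÷ 0.322813 = BRL 154,145.80
Profit = BRL 154,145.80 − BRL 152,000.00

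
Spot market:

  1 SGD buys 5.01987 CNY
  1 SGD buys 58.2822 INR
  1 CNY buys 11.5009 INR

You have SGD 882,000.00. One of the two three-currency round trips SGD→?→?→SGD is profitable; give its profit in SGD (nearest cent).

Profit: SGD 8,389.90

Profitable loop is SGD → INR → CNY → SGD:
SGD 882,000.00 × 58.2822 = INR 51,404,900.40
INR 51,404,900.40 ÷ 11.5009 = CNY 4,469,641.54
CNY 4,469,641.54 ÷ 5.01987 = SGD 890,389.90
Profit = SGD 890,389.90 − SGD 882,000.00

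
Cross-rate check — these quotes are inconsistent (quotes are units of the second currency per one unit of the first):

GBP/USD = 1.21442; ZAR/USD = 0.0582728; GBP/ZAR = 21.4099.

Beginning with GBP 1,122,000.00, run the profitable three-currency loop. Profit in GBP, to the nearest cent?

Profit: GBP 30,668.62

Profitable loop is GBP → ZAR → USD → GBP:
GBP 1,122,000.00 × 21.4099 = ZAR 24,021,907.80
ZAR 24,021,907.80 × 0.0582728 = USD 1,399,823.83
USD 1,399,823.83 ÷ 1.21442 = GBP 1,152,668.62
Profit = GBP 1,152,668.62 − GBP 1,122,000.00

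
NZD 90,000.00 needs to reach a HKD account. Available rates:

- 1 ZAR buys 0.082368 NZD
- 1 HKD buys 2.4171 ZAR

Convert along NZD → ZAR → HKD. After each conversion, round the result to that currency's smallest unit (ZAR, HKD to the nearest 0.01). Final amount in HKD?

NZD 90,000.00 ÷ 0.082368 = ZAR 1,092,657.34
ZAR 1,092,657.34 ÷ 2.4171 = HKD 452,053.01

HKD 452,053.01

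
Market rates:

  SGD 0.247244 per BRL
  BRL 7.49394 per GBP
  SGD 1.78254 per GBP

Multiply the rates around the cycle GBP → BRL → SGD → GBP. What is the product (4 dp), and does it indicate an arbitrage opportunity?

1.0394 (arbitrage exists)

Around GBP → BRL → SGD → GBP: 1 × 7.49394 × 0.247244 ÷ 1.78254 = 1.039433
Product > 1; profitable direction is GBP → BRL → SGD → GBP.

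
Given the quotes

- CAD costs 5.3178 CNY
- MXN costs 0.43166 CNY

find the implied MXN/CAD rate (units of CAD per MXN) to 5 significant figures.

MXN/CAD = 0.081173

1 MXN × 0.43166 = 0.43166 CNY
0.43166 CNY ÷ 5.3178 = 0.0811727 CAD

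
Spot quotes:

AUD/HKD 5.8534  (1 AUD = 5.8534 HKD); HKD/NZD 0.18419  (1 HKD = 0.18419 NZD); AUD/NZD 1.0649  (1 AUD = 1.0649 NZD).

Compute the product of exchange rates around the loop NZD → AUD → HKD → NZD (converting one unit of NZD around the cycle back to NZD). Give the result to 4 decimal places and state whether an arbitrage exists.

Around NZD → AUD → HKD → NZD: 1 ÷ 1.0649 × 5.8534 × 0.18419 = 1.012431
Product > 1; profitable direction is NZD → AUD → HKD → NZD.

1.0124 (arbitrage exists)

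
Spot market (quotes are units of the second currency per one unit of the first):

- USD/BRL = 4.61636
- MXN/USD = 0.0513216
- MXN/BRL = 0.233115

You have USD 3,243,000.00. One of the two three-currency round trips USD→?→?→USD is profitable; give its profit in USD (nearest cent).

Profit: USD 52,919.42

Profitable loop is USD → BRL → MXN → USD:
USD 3,243,000.00 × 4.61636 = BRL 14,970,855.48
BRL 14,970,855.48 ÷ 0.233115 = MXN 64,220,901.62
MXN 64,220,901.62 × 0.0513216 = USD 3,295,919.42
Profit = USD 3,295,919.42 − USD 3,243,000.00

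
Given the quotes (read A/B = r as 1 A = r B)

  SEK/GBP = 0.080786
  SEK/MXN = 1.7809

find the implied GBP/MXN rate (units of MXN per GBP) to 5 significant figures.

1 GBP ÷ 0.080786 = 12.3784 SEK
12.3784 SEK × 1.7809 = 22.0447 MXN

GBP/MXN = 22.045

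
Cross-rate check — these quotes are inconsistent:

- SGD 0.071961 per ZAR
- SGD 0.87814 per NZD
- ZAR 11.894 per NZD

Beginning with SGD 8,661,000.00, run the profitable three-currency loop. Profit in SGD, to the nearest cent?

Profitable loop is SGD → ZAR → NZD → SGD:
SGD 8,661,000.00 ÷ 0.071961 = ZAR 120,356,859.97
ZAR 120,356,859.97 ÷ 11.894 = NZD 10,119,123.93
NZD 10,119,123.93 × 0.87814 = SGD 8,886,007.48
Profit = SGD 8,886,007.48 − SGD 8,661,000.00

Profit: SGD 225,007.48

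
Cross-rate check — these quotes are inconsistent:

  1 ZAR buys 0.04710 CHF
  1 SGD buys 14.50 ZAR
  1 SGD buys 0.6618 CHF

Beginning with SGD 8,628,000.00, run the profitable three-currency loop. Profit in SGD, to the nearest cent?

Profitable loop is SGD → ZAR → CHF → SGD:
SGD 8,628,000.00 × 14.50 = ZAR 125,106,000.00
ZAR 125,106,000.00 × 0.04710 = CHF 5,892,492.60
CHF 5,892,492.60 ÷ 0.6618 = SGD 8,903,736.17
Profit = SGD 8,903,736.17 − SGD 8,628,000.00

Profit: SGD 275,736.17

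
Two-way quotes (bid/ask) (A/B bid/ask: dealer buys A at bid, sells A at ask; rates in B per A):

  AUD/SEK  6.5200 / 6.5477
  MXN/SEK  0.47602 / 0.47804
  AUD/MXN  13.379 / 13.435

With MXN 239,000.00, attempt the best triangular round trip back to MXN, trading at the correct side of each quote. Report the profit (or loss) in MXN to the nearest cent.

Best loop MXN → AUD → SEK → MXN:
MXN 239,000.00 ÷ 13.435 (buy AUD at ask) = AUD 17,789.36
AUD 17,789.36 × 6.5200 (sell AUD at bid) = SEK 115,986.60
SEK 115,986.60 ÷ 0.47804 (buy MXN at ask) = MXN 242,629.49

Net profit: MXN 3,629.49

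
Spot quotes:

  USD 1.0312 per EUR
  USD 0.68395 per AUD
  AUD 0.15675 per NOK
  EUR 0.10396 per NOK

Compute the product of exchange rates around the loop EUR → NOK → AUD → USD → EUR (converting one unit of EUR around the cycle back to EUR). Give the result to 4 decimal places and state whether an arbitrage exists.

Around EUR → NOK → AUD → USD → EUR: 1 ÷ 0.10396 × 0.15675 × 0.68395 ÷ 1.0312 = 1.000052
Product ≈ 1 (deviation 0.005%, within rounding noise).

1.0001 (no arbitrage)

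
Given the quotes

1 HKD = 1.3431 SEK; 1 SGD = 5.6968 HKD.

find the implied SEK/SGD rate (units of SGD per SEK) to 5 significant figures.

1 SEK ÷ 1.3431 = 0.744546 HKD
0.744546 HKD ÷ 5.6968 = 0.130696 SGD

SEK/SGD = 0.13070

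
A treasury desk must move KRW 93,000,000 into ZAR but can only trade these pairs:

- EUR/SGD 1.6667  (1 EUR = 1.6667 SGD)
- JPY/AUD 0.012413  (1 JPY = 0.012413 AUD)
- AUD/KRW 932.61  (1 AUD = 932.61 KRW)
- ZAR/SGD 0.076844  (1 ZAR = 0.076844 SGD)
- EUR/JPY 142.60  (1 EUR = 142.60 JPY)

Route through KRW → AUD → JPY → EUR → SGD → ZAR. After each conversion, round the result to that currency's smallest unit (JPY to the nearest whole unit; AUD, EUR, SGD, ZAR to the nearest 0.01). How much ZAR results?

ZAR 1,221,895.53

KRW 93,000,000 ÷ 932.61 = AUD 99,720.14
AUD 99,720.14 ÷ 0.012413 = JPY 8,033,525
JPY 8,033,525 ÷ 142.60 = EUR 56,336.08
EUR 56,336.08 × 1.6667 = SGD 93,895.34
SGD 93,895.34 ÷ 0.076844 = ZAR 1,221,895.53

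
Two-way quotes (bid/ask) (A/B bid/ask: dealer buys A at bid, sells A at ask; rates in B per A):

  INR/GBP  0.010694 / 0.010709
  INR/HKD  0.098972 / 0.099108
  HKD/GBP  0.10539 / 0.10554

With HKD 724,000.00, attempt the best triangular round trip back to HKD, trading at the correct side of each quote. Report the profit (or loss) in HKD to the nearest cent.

Best loop HKD → INR → GBP → HKD:
HKD 724,000.00 ÷ 0.099108 (buy INR at ask) = INR 7,305,162.05
INR 7,305,162.05 × 0.010694 (sell INR at bid) = GBP 78,121.40
GBP 78,121.40 ÷ 0.10554 (buy HKD at ask) = HKD 740,206.58

Net profit: HKD 16,206.58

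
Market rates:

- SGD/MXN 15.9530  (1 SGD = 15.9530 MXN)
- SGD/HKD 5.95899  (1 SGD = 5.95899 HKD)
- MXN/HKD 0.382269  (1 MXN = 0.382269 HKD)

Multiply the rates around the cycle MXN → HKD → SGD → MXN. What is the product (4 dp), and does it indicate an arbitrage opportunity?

Around MXN → HKD → SGD → MXN: 1 × 0.382269 ÷ 5.95899 × 15.9530 = 1.023384
Product > 1; profitable direction is MXN → HKD → SGD → MXN.

1.0234 (arbitrage exists)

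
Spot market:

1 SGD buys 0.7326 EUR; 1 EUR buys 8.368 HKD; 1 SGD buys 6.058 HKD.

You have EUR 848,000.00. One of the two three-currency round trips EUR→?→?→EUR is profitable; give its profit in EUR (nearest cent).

Profit: EUR 10,134.12

Profitable loop is EUR → HKD → SGD → EUR:
EUR 848,000.00 × 8.368 = HKD 7,096,064.00
HKD 7,096,064.00 ÷ 6.058 = SGD 1,171,354.24
SGD 1,171,354.24 × 0.7326 = EUR 858,134.12
Profit = EUR 858,134.12 − EUR 848,000.00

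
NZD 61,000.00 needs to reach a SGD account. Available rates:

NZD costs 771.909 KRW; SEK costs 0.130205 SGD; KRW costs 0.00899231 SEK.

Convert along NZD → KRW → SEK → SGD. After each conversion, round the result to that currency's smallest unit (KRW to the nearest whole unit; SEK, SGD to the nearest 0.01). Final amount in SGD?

NZD 61,000.00 × 771.909 = KRW 47,086,449
KRW 47,086,449 × 0.00899231 = SEK 423,415.95
SEK 423,415.95 × 0.130205 = SGD 55,130.87

SGD 55,130.87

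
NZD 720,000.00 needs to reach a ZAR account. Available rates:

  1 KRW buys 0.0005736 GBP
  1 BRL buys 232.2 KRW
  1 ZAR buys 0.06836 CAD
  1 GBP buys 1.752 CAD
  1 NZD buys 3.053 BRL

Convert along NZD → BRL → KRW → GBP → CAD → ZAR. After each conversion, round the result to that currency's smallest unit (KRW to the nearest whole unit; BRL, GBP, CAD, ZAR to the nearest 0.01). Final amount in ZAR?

NZD 720,000.00 × 3.053 = BRL 2,198,160.00
BRL 2,198,160.00 × 232.2 = KRW 510,412,752
KRW 510,412,752 × 0.0005736 = GBP 292,772.75
GBP 292,772.75 × 1.752 = CAD 512,937.86
CAD 512,937.86 ÷ 0.06836 = ZAR 7,503,479.52

ZAR 7,503,479.52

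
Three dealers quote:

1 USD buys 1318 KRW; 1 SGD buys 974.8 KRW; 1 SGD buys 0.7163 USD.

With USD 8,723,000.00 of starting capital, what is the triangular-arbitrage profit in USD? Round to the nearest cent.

Profit: USD 283,810.63

Profitable loop is USD → SGD → KRW → USD:
USD 8,723,000.00 ÷ 0.7163 = SGD 12,177,858.44
SGD 12,177,858.44 × 974.8 = KRW 11,870,976,407
KRW 11,870,976,407 ÷ 1318 = USD 9,006,810.63
Profit = USD 9,006,810.63 − USD 8,723,000.00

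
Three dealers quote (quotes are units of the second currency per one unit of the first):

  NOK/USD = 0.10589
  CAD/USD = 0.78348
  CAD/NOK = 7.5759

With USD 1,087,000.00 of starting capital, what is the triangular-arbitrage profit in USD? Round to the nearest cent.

Profitable loop is USD → CAD → NOK → USD:
USD 1,087,000.00 ÷ 0.78348 = CAD 1,387,399.81
CAD 1,387,399.81 × 7.5759 = NOK 10,510,802.19
NOK 10,510,802.19 × 0.10589 = USD 1,112,988.84
Profit = USD 1,112,988.84 − USD 1,087,000.00

Profit: USD 25,988.84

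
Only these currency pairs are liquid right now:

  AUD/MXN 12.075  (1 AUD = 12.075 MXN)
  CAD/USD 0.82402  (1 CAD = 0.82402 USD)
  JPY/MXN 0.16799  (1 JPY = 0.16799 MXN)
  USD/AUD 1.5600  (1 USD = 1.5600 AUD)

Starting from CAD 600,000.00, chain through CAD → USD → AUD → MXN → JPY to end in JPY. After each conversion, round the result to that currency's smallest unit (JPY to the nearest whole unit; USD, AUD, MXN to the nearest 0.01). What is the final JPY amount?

CAD 600,000.00 × 0.82402 = USD 494,412.00
USD 494,412.00 × 1.5600 = AUD 771,282.72
AUD 771,282.72 × 12.075 = MXN 9,313,238.84
MXN 9,313,238.84 ÷ 0.16799 = JPY 55,439,245

JPY 55,439,245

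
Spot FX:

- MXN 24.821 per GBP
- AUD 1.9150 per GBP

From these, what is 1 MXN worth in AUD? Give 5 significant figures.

MXN/AUD = 0.077152

1 MXN ÷ 24.821 = 0.0402885 GBP
0.0402885 GBP × 1.9150 = 0.0771524 AUD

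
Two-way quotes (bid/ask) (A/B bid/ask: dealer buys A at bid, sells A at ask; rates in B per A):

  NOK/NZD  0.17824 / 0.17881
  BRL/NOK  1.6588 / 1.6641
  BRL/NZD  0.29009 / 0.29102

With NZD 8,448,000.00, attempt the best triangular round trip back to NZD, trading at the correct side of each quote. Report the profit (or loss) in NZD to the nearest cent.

Best loop NZD → BRL → NOK → NZD:
NZD 8,448,000.00 ÷ 0.29102 (buy BRL at ask) = BRL 29,028,932.72
BRL 29,028,932.72 × 1.6588 (sell BRL at bid) = NOK 48,153,193.59
NOK 48,153,193.59 × 0.17824 (sell NOK at bid) = NZD 8,582,825.23

Net profit: NZD 134,825.23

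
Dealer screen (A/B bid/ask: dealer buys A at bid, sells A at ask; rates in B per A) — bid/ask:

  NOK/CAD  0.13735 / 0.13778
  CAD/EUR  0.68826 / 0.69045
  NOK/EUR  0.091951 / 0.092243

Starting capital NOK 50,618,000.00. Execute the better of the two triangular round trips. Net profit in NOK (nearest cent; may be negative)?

Net profit: NOK 1,256,360.57

Best loop NOK → CAD → EUR → NOK:
NOK 50,618,000.00 × 0.13735 (sell NOK at bid) = CAD 6,952,382.30
CAD 6,952,382.30 × 0.68826 (sell CAD at bid) = EUR 4,785,046.64
EUR 4,785,046.64 ÷ 0.092243 (buy NOK at ask) = NOK 51,874,360.57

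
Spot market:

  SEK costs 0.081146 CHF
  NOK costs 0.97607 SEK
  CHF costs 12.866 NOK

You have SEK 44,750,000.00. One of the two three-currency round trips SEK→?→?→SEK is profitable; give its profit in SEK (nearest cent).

Profit: SEK 852,081.67

Profitable loop is SEK → CHF → NOK → SEK:
SEK 44,750,000.00 × 0.081146 = CHF 3,631,283.50
CHF 3,631,283.50 × 12.866 = NOK 46,720,093.51
NOK 46,720,093.51 × 0.97607 = SEK 45,602,081.67
Profit = SEK 45,602,081.67 − SEK 44,750,000.00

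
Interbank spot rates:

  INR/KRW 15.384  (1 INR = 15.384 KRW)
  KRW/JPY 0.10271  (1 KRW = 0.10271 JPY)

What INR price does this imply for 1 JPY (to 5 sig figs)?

1 JPY ÷ 0.10271 = 9.73615 KRW
9.73615 KRW ÷ 15.384 = 0.632875 INR

JPY/INR = 0.63288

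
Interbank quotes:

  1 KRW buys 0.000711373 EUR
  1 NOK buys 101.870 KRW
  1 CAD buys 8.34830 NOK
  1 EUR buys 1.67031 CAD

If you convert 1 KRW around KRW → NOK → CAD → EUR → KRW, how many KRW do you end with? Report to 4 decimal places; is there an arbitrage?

0.9896 (arbitrage exists)

Around KRW → NOK → CAD → EUR → KRW: 1 ÷ 101.870 ÷ 8.34830 ÷ 1.67031 ÷ 0.000711373 = 0.989603
Product < 1; profitable direction is KRW → EUR → CAD → NOK → KRW.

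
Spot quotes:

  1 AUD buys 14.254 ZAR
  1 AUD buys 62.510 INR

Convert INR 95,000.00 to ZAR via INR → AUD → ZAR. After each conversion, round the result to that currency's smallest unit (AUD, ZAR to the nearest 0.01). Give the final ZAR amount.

INR 95,000.00 ÷ 62.510 = AUD 1,519.76
AUD 1,519.76 × 14.254 = ZAR 21,662.66

ZAR 21,662.66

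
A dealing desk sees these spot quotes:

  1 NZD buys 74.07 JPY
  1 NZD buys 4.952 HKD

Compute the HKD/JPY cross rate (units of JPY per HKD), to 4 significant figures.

HKD/JPY = 14.96

1 HKD ÷ 4.952 = 0.201939 NZD
0.201939 NZD × 74.07 = 14.9576 JPY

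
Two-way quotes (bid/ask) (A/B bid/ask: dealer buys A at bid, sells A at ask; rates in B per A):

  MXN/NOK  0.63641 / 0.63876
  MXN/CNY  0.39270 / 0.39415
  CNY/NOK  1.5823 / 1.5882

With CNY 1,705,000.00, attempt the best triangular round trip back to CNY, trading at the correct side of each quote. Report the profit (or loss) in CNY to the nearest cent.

Best loop CNY → MXN → NOK → CNY:
CNY 1,705,000.00 ÷ 0.39415 (buy MXN at ask) = MXN 4,325,764.30
MXN 4,325,764.30 × 0.63641 (sell MXN at bid) = NOK 2,752,959.66
NOK 2,752,959.66 ÷ 1.5882 (buy CNY at ask) = CNY 1,733,383.49

Net profit: CNY 28,383.49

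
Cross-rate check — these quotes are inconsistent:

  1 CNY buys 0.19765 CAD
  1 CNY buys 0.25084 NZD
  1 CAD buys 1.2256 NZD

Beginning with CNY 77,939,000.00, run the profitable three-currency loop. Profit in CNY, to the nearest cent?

Profitable loop is CNY → NZD → CAD → CNY:
CNY 77,939,000.00 × 0.25084 = NZD 19,550,218.76
NZD 19,550,218.76 ÷ 1.2256 = CAD 15,951,549.25
CAD 15,951,549.25 ÷ 0.19765 = CNY 80,706,042.24
Profit = CNY 80,706,042.24 − CNY 77,939,000.00

Profit: CNY 2,767,042.24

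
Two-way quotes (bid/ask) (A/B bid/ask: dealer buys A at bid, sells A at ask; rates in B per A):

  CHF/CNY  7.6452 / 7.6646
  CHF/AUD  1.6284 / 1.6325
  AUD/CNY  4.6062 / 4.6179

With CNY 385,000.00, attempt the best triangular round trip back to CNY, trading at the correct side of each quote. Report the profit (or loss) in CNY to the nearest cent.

Net profit: CNY 5,437.81

Best loop CNY → AUD → CHF → CNY:
CNY 385,000.00 ÷ 4.6179 (buy AUD at ask) = AUD 83,371.23
AUD 83,371.23 ÷ 1.6325 (buy CHF at ask) = CHF 51,069.67
CHF 51,069.67 × 7.6452 (sell CHF at bid) = CNY 390,437.81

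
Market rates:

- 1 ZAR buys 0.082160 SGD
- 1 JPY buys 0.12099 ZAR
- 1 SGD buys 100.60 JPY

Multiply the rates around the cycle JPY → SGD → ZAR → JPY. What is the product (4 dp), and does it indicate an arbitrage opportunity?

1.0000 (no arbitrage)

Around JPY → SGD → ZAR → JPY: 1 ÷ 100.60 ÷ 0.082160 ÷ 0.12099 = 0.999982
Product ≈ 1 (deviation 0.002%, within rounding noise).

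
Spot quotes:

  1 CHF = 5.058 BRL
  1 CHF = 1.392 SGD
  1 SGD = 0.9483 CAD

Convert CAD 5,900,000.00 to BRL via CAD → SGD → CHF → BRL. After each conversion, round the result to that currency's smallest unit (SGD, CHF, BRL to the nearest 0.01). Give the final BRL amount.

CAD 5,900,000.00 ÷ 0.9483 = SGD 6,221,659.81
SGD 6,221,659.81 ÷ 1.392 = CHF 4,469,583.20
CHF 4,469,583.20 × 5.058 = BRL 22,607,151.83

BRL 22,607,151.83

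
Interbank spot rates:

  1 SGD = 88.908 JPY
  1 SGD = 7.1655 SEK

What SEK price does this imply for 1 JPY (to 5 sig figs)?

JPY/SEK = 0.080595

1 JPY ÷ 88.908 = 0.0112476 SGD
0.0112476 SGD × 7.1655 = 0.0805945 SEK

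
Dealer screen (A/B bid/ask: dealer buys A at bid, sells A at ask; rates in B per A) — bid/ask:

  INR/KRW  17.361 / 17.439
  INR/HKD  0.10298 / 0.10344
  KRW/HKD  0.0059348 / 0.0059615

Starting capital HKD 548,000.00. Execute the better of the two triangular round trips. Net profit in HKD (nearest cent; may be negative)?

Best loop HKD → INR → KRW → HKD:
HKD 548,000.00 ÷ 0.10344 (buy INR at ask) = INR 5,297,757.15
INR 5,297,757.15 × 17.361 (sell INR at bid) = KRW 91,974,362
KRW 91,974,362 × 0.0059348 (sell KRW at bid) = HKD 545,849.44

Net result: HKD -2,150.56 (no profitable arbitrage after spreads)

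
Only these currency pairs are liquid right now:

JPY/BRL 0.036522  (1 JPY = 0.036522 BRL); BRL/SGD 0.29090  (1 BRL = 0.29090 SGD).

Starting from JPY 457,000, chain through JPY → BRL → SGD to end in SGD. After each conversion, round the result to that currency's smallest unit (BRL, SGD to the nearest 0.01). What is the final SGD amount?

SGD 4,855.28

JPY 457,000 × 0.036522 = BRL 16,690.55
BRL 16,690.55 × 0.29090 = SGD 4,855.28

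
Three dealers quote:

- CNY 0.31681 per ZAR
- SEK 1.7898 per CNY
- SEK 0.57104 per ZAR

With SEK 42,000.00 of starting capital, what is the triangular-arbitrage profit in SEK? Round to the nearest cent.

Profit: SEK 297.28

Profitable loop is SEK → CNY → ZAR → SEK:
SEK 42,000.00 ÷ 1.7898 = CNY 23,466.31
CNY 23,466.31 ÷ 0.31681 = ZAR 74,070.61
ZAR 74,070.61 × 0.57104 = SEK 42,297.28
Profit = SEK 42,297.28 − SEK 42,000.00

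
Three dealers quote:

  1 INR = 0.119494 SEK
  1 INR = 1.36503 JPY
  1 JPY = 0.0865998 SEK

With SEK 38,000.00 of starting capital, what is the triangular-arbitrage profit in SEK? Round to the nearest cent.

Profitable loop is SEK → JPY → INR → SEK:
SEK 38,000.00 ÷ 0.0865998 = JPY 438,800
JPY 438,800 ÷ 1.36503 = INR 321,458.20
INR 321,458.20 × 0.119494 = SEK 38,412.33
Profit = SEK 38,412.33 − SEK 38,000.00

Profit: SEK 412.33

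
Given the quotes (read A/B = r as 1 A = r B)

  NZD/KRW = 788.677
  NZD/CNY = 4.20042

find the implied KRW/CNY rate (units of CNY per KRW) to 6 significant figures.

KRW/CNY = 0.00532591

1 KRW ÷ 788.677 = 0.00126795 NZD
0.00126795 NZD × 4.20042 = 0.00532591 CNY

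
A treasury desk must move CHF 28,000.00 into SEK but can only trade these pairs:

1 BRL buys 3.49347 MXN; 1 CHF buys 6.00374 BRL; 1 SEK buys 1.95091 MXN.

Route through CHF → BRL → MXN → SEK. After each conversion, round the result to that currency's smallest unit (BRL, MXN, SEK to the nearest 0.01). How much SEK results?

CHF 28,000.00 × 6.00374 = BRL 168,104.72
BRL 168,104.72 × 3.49347 = MXN 587,268.80
MXN 587,268.80 ÷ 1.95091 = SEK 301,023.01

SEK 301,023.01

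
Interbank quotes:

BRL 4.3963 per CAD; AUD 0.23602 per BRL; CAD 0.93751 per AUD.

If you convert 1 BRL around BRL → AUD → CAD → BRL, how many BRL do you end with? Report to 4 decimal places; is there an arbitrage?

0.9728 (arbitrage exists)

Around BRL → AUD → CAD → BRL: 1 × 0.23602 × 0.93751 × 4.3963 = 0.972774
Product < 1; profitable direction is BRL → CAD → AUD → BRL.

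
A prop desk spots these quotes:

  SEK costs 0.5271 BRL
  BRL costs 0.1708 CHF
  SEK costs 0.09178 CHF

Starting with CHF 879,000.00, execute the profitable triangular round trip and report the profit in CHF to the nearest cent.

Profit: CHF 17,099.11

Profitable loop is CHF → BRL → SEK → CHF:
CHF 879,000.00 ÷ 0.1708 = BRL 5,146,370.02
BRL 5,146,370.02 ÷ 0.5271 = SEK 9,763,555.35
SEK 9,763,555.35 × 0.09178 = CHF 896,099.11
Profit = CHF 896,099.11 − CHF 879,000.00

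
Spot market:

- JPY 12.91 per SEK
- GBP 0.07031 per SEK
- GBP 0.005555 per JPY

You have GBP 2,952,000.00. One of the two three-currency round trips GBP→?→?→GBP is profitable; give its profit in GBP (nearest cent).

Profitable loop is GBP → SEK → JPY → GBP:
GBP 2,952,000.00 ÷ 0.07031 = SEK 41,985,492.82
SEK 41,985,492.82 × 12.91 = JPY 542,032,712
JPY 542,032,712 × 0.005555 = GBP 3,010,991.72
Profit = GBP 3,010,991.72 − GBP 2,952,000.00

Profit: GBP 58,991.72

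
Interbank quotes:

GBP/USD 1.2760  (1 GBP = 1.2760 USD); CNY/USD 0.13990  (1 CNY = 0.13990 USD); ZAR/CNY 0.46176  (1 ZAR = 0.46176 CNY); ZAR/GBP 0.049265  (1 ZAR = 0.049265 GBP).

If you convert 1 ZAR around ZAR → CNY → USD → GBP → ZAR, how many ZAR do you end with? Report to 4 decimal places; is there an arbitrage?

1.0276 (arbitrage exists)

Around ZAR → CNY → USD → GBP → ZAR: 1 × 0.46176 × 0.13990 ÷ 1.2760 ÷ 0.049265 = 1.027649
Product > 1; profitable direction is ZAR → CNY → USD → GBP → ZAR.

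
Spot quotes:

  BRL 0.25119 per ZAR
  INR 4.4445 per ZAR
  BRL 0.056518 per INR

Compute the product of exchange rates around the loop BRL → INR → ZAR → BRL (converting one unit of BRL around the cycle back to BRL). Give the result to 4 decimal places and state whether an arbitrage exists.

Around BRL → INR → ZAR → BRL: 1 ÷ 0.056518 ÷ 4.4445 × 0.25119 = 0.999983
Product ≈ 1 (deviation 0.002%, within rounding noise).

1.0000 (no arbitrage)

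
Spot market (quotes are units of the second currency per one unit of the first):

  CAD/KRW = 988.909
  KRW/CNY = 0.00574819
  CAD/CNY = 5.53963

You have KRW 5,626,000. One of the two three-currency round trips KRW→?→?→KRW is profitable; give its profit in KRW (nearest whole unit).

Profitable loop is KRW → CNY → CAD → KRW:
KRW 5,626,000 × 0.00574819 = CNY 32,339.32
CNY 32,339.32 ÷ 5.53963 = CAD 5,837.81
CAD 5,837.81 × 988.909 = KRW 5,773,065
Profit = KRW 5,773,065 − KRW 5,626,000

Profit: KRW 147,065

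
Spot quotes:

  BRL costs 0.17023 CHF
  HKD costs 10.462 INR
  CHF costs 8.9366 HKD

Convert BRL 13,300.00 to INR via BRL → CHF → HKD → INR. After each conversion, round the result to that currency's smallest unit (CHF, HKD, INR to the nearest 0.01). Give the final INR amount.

BRL 13,300.00 × 0.17023 = CHF 2,264.06
CHF 2,264.06 × 8.9366 = HKD 20,233.00
HKD 20,233.00 × 10.462 = INR 211,677.65

INR 211,677.65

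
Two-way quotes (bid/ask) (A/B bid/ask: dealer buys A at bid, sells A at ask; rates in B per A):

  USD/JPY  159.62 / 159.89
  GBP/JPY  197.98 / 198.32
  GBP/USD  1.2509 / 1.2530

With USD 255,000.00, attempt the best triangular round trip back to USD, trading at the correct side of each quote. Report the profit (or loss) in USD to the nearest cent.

Net profit: USD 1,734.11

Best loop USD → JPY → GBP → USD:
USD 255,000.00 × 159.62 (sell USD at bid) = JPY 40,703,100
JPY 40,703,100 ÷ 198.32 (buy GBP at ask) = GBP 205,239.51
GBP 205,239.51 × 1.2509 (sell GBP at bid) = USD 256,734.11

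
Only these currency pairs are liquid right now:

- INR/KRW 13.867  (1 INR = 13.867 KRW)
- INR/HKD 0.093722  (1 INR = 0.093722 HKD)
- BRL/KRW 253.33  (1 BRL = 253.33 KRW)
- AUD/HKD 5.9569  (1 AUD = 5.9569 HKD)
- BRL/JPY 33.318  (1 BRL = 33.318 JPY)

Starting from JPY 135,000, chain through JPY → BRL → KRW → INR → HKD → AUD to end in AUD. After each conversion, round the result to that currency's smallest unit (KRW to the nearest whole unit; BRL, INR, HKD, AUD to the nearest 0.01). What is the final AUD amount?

JPY 135,000 ÷ 33.318 = BRL 4,051.86
BRL 4,051.86 × 253.33 = KRW 1,026,458
KRW 1,026,458 ÷ 13.867 = INR 74,021.63
INR 74,021.63 × 0.093722 = HKD 6,937.46
HKD 6,937.46 ÷ 5.9569 = AUD 1,164.61

AUD 1,164.61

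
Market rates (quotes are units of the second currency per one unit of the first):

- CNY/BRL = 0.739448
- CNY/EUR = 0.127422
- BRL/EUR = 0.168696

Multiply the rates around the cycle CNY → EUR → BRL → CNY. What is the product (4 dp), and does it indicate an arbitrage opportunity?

Around CNY → EUR → BRL → CNY: 1 × 0.127422 ÷ 0.168696 ÷ 0.739448 = 1.021485
Product > 1; profitable direction is CNY → EUR → BRL → CNY.

1.0215 (arbitrage exists)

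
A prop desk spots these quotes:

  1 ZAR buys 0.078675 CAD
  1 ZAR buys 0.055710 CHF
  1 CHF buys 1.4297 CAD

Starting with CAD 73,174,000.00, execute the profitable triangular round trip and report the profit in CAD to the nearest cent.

Profitable loop is CAD → ZAR → CHF → CAD:
CAD 73,174,000.00 ÷ 0.078675 = ZAR 930,079,440.74
ZAR 930,079,440.74 × 0.055710 = CHF 51,814,725.64
CHF 51,814,725.64 × 1.4297 = CAD 74,079,513.25
Profit = CAD 74,079,513.25 − CAD 73,174,000.00

Profit: CAD 905,513.25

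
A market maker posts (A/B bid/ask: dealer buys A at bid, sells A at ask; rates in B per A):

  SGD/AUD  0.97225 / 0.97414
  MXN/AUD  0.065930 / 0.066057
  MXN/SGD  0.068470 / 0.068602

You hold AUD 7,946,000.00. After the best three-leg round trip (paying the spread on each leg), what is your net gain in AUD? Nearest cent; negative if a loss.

Best loop AUD → MXN → SGD → AUD:
AUD 7,946,000.00 ÷ 0.066057 (buy MXN at ask) = MXN 120,290,052.53
MXN 120,290,052.53 × 0.068470 (sell MXN at bid) = SGD 8,236,259.90
SGD 8,236,259.90 × 0.97225 (sell SGD at bid) = AUD 8,007,703.68

Net profit: AUD 61,703.68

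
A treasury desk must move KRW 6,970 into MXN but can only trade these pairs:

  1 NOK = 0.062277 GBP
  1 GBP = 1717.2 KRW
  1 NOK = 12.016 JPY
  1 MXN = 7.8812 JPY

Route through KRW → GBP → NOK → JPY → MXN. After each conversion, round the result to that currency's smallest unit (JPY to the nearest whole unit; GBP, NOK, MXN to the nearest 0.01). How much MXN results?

MXN 99.35

KRW 6,970 ÷ 1717.2 = GBP 4.06
GBP 4.06 ÷ 0.062277 = NOK 65.19
NOK 65.19 × 12.016 = JPY 783
JPY 783 ÷ 7.8812 = MXN 99.35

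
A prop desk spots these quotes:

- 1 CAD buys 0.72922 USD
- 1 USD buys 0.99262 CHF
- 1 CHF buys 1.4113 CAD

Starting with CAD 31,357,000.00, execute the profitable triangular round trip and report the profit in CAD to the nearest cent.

Profitable loop is CAD → USD → CHF → CAD:
CAD 31,357,000.00 × 0.72922 = USD 22,866,151.54
USD 22,866,151.54 × 0.99262 = CHF 22,697,399.34
CHF 22,697,399.34 × 1.4113 = CAD 32,032,839.69
Profit = CAD 32,032,839.69 − CAD 31,357,000.00

Profit: CAD 675,839.69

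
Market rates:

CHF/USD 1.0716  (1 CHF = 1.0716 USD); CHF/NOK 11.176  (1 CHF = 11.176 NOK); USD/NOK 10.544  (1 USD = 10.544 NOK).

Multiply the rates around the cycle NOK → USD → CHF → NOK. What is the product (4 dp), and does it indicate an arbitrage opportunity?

Around NOK → USD → CHF → NOK: 1 ÷ 10.544 ÷ 1.0716 × 11.176 = 0.989118
Product < 1; profitable direction is NOK → CHF → USD → NOK.

0.9891 (arbitrage exists)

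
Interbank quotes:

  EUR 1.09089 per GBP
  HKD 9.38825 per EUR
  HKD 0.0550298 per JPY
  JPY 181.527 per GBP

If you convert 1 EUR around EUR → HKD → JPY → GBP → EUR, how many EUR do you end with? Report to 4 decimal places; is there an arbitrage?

1.0252 (arbitrage exists)

Around EUR → HKD → JPY → GBP → EUR: 1 × 9.38825 ÷ 0.0550298 ÷ 181.527 × 1.09089 = 1.025242
Product > 1; profitable direction is EUR → HKD → JPY → GBP → EUR.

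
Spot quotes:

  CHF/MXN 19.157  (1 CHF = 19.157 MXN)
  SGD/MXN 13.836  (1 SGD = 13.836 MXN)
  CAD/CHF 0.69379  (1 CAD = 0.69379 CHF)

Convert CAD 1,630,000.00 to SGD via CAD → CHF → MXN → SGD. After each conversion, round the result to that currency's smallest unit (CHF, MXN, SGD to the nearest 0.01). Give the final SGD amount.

CAD 1,630,000.00 × 0.69379 = CHF 1,130,877.70
CHF 1,130,877.70 × 19.157 = MXN 21,664,224.10
MXN 21,664,224.10 ÷ 13.836 = SGD 1,565,786.65

SGD 1,565,786.65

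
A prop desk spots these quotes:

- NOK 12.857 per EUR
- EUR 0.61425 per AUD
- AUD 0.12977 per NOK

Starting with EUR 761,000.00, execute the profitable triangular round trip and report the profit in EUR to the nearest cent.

Profit: EUR 18,908.71

Profitable loop is EUR → NOK → AUD → EUR:
EUR 761,000.00 × 12.857 = NOK 9,784,177.00
NOK 9,784,177.00 × 0.12977 = AUD 1,269,692.65
AUD 1,269,692.65 × 0.61425 = EUR 779,908.71
Profit = EUR 779,908.71 − EUR 761,000.00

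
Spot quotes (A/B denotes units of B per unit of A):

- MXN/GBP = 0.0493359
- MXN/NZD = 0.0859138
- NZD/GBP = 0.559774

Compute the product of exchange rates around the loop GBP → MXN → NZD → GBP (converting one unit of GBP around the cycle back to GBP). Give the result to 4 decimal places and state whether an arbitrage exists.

0.9748 (arbitrage exists)

Around GBP → MXN → NZD → GBP: 1 ÷ 0.0493359 × 0.0859138 × 0.559774 = 0.974793
Product < 1; profitable direction is GBP → NZD → MXN → GBP.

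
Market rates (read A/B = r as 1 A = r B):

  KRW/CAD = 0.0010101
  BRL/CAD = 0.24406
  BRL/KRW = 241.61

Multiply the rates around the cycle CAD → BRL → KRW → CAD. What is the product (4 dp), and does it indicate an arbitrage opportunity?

1.0000 (no arbitrage)

Around CAD → BRL → KRW → CAD: 1 ÷ 0.24406 × 241.61 × 0.0010101 = 0.999960
Product ≈ 1 (deviation 0.004%, within rounding noise).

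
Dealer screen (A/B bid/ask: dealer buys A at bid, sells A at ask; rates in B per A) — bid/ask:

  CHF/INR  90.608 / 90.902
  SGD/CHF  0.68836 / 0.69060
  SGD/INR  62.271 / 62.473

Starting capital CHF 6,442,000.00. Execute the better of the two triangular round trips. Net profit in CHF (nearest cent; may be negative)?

Best loop CHF → INR → SGD → CHF:
CHF 6,442,000.00 × 90.608 (sell CHF at bid) = INR 583,696,736.00
INR 583,696,736.00 ÷ 62.473 (buy SGD at ask) = SGD 9,343,184.03
SGD 9,343,184.03 × 0.68836 (sell SGD at bid) = CHF 6,431,474.16

Net result: CHF -10,525.84 (no profitable arbitrage after spreads)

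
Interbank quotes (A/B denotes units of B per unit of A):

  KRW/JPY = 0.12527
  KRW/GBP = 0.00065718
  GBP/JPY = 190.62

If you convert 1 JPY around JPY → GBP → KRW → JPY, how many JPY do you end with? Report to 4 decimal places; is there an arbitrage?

Around JPY → GBP → KRW → JPY: 1 ÷ 190.62 ÷ 0.00065718 × 0.12527 = 0.999987
Product ≈ 1 (deviation 0.001%, within rounding noise).

1.0000 (no arbitrage)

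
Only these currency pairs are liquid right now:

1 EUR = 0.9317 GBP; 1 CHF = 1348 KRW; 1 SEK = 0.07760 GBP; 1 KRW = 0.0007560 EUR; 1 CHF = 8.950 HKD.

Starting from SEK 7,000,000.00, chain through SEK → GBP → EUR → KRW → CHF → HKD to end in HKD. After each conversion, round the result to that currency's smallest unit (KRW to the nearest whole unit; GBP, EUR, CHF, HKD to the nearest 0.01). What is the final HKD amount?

HKD 5,120,295.36

SEK 7,000,000.00 × 0.07760 = GBP 543,200.00
GBP 543,200.00 ÷ 0.9317 = EUR 583,020.29
EUR 583,020.29 ÷ 0.0007560 = KRW 771,190,860
KRW 771,190,860 ÷ 1348 = CHF 572,100.04
CHF 572,100.04 × 8.950 = HKD 5,120,295.36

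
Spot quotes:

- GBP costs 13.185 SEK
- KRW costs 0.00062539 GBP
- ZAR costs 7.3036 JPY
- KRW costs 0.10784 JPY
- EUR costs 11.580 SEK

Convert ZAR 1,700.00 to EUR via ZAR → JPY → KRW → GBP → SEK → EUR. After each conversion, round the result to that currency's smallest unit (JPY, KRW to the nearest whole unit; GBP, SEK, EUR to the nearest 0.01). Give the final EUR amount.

EUR 81.98

ZAR 1,700.00 × 7.3036 = JPY 12,416
JPY 12,416 ÷ 0.10784 = KRW 115,134
KRW 115,134 × 0.00062539 = GBP 72.00
GBP 72.00 × 13.185 = SEK 949.32
SEK 949.32 ÷ 11.580 = EUR 81.98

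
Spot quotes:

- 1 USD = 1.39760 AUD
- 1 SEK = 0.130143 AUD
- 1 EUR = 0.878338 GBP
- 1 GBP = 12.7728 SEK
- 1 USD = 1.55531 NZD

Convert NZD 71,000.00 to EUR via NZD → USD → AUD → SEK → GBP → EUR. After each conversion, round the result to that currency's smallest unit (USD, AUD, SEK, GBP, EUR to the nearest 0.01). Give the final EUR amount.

NZD 71,000.00 ÷ 1.55531 = USD 45,650.06
USD 45,650.06 × 1.39760 = AUD 63,800.52
AUD 63,800.52 ÷ 0.130143 = SEK 490,233.97
SEK 490,233.97 ÷ 12.7728 = GBP 38,381.09
GBP 38,381.09 ÷ 0.878338 = EUR 43,697.40

EUR 43,697.40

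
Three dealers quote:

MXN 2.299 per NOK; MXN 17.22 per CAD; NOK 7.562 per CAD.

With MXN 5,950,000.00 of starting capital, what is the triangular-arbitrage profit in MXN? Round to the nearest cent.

Profit: MXN 57,025.33

Profitable loop is MXN → CAD → NOK → MXN:
MXN 5,950,000.00 ÷ 17.22 = CAD 345,528.46
CAD 345,528.46 × 7.562 = NOK 2,612,886.18
NOK 2,612,886.18 × 2.299 = MXN 6,007,025.33
Profit = MXN 6,007,025.33 − MXN 5,950,000.00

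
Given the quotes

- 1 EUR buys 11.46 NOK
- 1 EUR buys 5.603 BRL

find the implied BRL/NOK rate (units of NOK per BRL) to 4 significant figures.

1 BRL ÷ 5.603 = 0.178476 EUR
0.178476 EUR × 11.46 = 2.04533 NOK

BRL/NOK = 2.045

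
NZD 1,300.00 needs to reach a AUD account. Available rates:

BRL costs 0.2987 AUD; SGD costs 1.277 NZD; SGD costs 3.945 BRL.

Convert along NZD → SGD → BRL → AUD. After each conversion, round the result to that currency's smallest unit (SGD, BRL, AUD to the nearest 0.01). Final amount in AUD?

NZD 1,300.00 ÷ 1.277 = SGD 1,018.01
SGD 1,018.01 × 3.945 = BRL 4,016.05
BRL 4,016.05 × 0.2987 = AUD 1,199.59

AUD 1,199.59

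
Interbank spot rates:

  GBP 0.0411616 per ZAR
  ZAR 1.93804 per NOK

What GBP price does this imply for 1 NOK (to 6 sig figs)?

1 NOK × 1.93804 = 1.93804 ZAR
1.93804 ZAR × 0.0411616 = 0.0797728 GBP

NOK/GBP = 0.0797728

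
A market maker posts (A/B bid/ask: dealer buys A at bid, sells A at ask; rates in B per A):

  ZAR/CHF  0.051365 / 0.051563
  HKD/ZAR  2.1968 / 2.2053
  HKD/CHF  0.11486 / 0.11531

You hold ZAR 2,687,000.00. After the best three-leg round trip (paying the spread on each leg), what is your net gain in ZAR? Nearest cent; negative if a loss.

Net profit: ZAR 27,129.86

Best loop ZAR → HKD → CHF → ZAR:
ZAR 2,687,000.00 ÷ 2.2053 (buy HKD at ask) = HKD 1,218,428.33
HKD 1,218,428.33 × 0.11486 (sell HKD at bid) = CHF 139,948.68
CHF 139,948.68 ÷ 0.051563 (buy ZAR at ask) = ZAR 2,714,129.86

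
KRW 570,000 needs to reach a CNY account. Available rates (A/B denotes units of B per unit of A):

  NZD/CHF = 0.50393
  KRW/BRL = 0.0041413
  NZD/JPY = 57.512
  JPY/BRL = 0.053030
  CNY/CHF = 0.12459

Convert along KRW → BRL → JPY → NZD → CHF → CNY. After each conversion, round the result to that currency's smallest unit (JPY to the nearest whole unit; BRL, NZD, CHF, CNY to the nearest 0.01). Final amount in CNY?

KRW 570,000 × 0.0041413 = BRL 2,360.54
BRL 2,360.54 ÷ 0.053030 = JPY 44,513
JPY 44,513 ÷ 57.512 = NZD 773.98
NZD 773.98 × 0.50393 = CHF 390.03
CHF 390.03 ÷ 0.12459 = CNY 3,130.51

CNY 3,130.51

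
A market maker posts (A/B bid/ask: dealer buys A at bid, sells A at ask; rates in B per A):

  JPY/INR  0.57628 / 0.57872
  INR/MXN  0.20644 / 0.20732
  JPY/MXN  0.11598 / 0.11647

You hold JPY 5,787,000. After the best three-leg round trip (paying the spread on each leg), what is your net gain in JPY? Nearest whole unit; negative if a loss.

Best loop JPY → INR → MXN → JPY:
JPY 5,787,000 × 0.57628 (sell JPY at bid) = INR 3,334,932.36
INR 3,334,932.36 × 0.20644 (sell INR at bid) = MXN 688,463.44
MXN 688,463.44 ÷ 0.11647 (buy JPY at ask) = JPY 5,911,080

Net profit: JPY 124,080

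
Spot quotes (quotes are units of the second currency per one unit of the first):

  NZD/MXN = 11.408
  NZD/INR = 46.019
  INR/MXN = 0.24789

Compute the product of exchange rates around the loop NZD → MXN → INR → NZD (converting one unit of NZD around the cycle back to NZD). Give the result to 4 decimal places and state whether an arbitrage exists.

1.0000 (no arbitrage)

Around NZD → MXN → INR → NZD: 1 × 11.408 ÷ 0.24789 ÷ 46.019 = 1.000031
Product ≈ 1 (deviation 0.003%, within rounding noise).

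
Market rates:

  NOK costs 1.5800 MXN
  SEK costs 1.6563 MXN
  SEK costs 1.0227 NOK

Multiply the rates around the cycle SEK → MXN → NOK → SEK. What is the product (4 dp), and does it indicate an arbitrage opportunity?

1.0250 (arbitrage exists)

Around SEK → MXN → NOK → SEK: 1 × 1.6563 ÷ 1.5800 ÷ 1.0227 = 1.025023
Product > 1; profitable direction is SEK → MXN → NOK → SEK.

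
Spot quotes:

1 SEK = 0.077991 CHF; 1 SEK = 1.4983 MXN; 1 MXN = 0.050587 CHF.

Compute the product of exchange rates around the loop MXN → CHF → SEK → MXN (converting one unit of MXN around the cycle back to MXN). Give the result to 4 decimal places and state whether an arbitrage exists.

0.9718 (arbitrage exists)

Around MXN → CHF → SEK → MXN: 1 × 0.050587 ÷ 0.077991 × 1.4983 = 0.971837
Product < 1; profitable direction is MXN → SEK → CHF → MXN.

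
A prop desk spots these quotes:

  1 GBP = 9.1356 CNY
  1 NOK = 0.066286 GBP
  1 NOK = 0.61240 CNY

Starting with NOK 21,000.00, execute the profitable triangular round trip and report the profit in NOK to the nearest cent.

Profit: NOK 237.12

Profitable loop is NOK → CNY → GBP → NOK:
NOK 21,000.00 × 0.61240 = CNY 12,860.40
CNY 12,860.40 ÷ 9.1356 = GBP 1,407.72
GBP 1,407.72 ÷ 0.066286 = NOK 21,237.12
Profit = NOK 21,237.12 − NOK 21,000.00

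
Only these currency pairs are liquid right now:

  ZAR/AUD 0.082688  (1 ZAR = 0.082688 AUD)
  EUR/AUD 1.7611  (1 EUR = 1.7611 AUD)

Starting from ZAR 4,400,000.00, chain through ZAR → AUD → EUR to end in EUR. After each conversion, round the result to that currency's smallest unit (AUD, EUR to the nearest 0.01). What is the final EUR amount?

ZAR 4,400,000.00 × 0.082688 = AUD 363,827.20
AUD 363,827.20 ÷ 1.7611 = EUR 206,590.88

EUR 206,590.88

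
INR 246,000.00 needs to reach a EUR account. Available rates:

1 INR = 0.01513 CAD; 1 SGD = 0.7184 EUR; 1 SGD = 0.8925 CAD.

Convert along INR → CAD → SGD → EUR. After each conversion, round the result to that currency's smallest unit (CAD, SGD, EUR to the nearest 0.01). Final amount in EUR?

EUR 2,995.94

INR 246,000.00 × 0.01513 = CAD 3,721.98
CAD 3,721.98 ÷ 0.8925 = SGD 4,170.29
SGD 4,170.29 × 0.7184 = EUR 2,995.94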